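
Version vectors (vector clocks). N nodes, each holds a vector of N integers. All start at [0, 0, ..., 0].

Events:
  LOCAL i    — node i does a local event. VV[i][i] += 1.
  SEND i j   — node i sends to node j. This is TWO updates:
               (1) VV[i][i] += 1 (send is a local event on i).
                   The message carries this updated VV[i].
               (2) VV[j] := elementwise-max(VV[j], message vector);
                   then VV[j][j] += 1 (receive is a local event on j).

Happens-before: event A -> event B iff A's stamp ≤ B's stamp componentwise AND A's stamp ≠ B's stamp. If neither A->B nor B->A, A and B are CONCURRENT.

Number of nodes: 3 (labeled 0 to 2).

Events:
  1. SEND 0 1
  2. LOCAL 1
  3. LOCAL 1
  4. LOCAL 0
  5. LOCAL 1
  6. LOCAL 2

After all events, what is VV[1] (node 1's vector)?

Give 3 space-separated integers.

Answer: 1 4 0

Derivation:
Initial: VV[0]=[0, 0, 0]
Initial: VV[1]=[0, 0, 0]
Initial: VV[2]=[0, 0, 0]
Event 1: SEND 0->1: VV[0][0]++ -> VV[0]=[1, 0, 0], msg_vec=[1, 0, 0]; VV[1]=max(VV[1],msg_vec) then VV[1][1]++ -> VV[1]=[1, 1, 0]
Event 2: LOCAL 1: VV[1][1]++ -> VV[1]=[1, 2, 0]
Event 3: LOCAL 1: VV[1][1]++ -> VV[1]=[1, 3, 0]
Event 4: LOCAL 0: VV[0][0]++ -> VV[0]=[2, 0, 0]
Event 5: LOCAL 1: VV[1][1]++ -> VV[1]=[1, 4, 0]
Event 6: LOCAL 2: VV[2][2]++ -> VV[2]=[0, 0, 1]
Final vectors: VV[0]=[2, 0, 0]; VV[1]=[1, 4, 0]; VV[2]=[0, 0, 1]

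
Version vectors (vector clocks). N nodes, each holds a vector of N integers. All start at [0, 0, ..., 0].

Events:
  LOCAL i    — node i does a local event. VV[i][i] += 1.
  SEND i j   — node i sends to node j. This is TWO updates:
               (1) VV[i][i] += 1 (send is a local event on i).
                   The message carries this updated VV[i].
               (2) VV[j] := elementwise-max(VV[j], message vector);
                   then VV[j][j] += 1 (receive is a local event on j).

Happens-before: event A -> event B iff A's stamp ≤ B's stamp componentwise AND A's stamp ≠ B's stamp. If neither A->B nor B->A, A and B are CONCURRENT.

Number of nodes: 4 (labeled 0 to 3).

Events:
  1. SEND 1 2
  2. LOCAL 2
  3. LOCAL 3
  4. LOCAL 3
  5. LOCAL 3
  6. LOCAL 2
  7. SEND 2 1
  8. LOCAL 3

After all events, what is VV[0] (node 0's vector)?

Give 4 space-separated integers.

Answer: 0 0 0 0

Derivation:
Initial: VV[0]=[0, 0, 0, 0]
Initial: VV[1]=[0, 0, 0, 0]
Initial: VV[2]=[0, 0, 0, 0]
Initial: VV[3]=[0, 0, 0, 0]
Event 1: SEND 1->2: VV[1][1]++ -> VV[1]=[0, 1, 0, 0], msg_vec=[0, 1, 0, 0]; VV[2]=max(VV[2],msg_vec) then VV[2][2]++ -> VV[2]=[0, 1, 1, 0]
Event 2: LOCAL 2: VV[2][2]++ -> VV[2]=[0, 1, 2, 0]
Event 3: LOCAL 3: VV[3][3]++ -> VV[3]=[0, 0, 0, 1]
Event 4: LOCAL 3: VV[3][3]++ -> VV[3]=[0, 0, 0, 2]
Event 5: LOCAL 3: VV[3][3]++ -> VV[3]=[0, 0, 0, 3]
Event 6: LOCAL 2: VV[2][2]++ -> VV[2]=[0, 1, 3, 0]
Event 7: SEND 2->1: VV[2][2]++ -> VV[2]=[0, 1, 4, 0], msg_vec=[0, 1, 4, 0]; VV[1]=max(VV[1],msg_vec) then VV[1][1]++ -> VV[1]=[0, 2, 4, 0]
Event 8: LOCAL 3: VV[3][3]++ -> VV[3]=[0, 0, 0, 4]
Final vectors: VV[0]=[0, 0, 0, 0]; VV[1]=[0, 2, 4, 0]; VV[2]=[0, 1, 4, 0]; VV[3]=[0, 0, 0, 4]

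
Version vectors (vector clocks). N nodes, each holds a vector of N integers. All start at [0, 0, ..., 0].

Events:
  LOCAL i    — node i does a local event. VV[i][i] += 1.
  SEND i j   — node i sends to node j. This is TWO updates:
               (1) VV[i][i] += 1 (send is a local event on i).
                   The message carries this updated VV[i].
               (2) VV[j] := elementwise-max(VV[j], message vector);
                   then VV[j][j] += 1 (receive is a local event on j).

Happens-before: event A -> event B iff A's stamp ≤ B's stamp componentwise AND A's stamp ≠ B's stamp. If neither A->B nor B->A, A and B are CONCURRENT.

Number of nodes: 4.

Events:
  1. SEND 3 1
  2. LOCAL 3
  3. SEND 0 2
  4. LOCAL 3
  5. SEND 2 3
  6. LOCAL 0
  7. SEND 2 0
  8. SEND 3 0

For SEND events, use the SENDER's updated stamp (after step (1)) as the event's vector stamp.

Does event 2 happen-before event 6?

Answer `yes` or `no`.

Answer: no

Derivation:
Initial: VV[0]=[0, 0, 0, 0]
Initial: VV[1]=[0, 0, 0, 0]
Initial: VV[2]=[0, 0, 0, 0]
Initial: VV[3]=[0, 0, 0, 0]
Event 1: SEND 3->1: VV[3][3]++ -> VV[3]=[0, 0, 0, 1], msg_vec=[0, 0, 0, 1]; VV[1]=max(VV[1],msg_vec) then VV[1][1]++ -> VV[1]=[0, 1, 0, 1]
Event 2: LOCAL 3: VV[3][3]++ -> VV[3]=[0, 0, 0, 2]
Event 3: SEND 0->2: VV[0][0]++ -> VV[0]=[1, 0, 0, 0], msg_vec=[1, 0, 0, 0]; VV[2]=max(VV[2],msg_vec) then VV[2][2]++ -> VV[2]=[1, 0, 1, 0]
Event 4: LOCAL 3: VV[3][3]++ -> VV[3]=[0, 0, 0, 3]
Event 5: SEND 2->3: VV[2][2]++ -> VV[2]=[1, 0, 2, 0], msg_vec=[1, 0, 2, 0]; VV[3]=max(VV[3],msg_vec) then VV[3][3]++ -> VV[3]=[1, 0, 2, 4]
Event 6: LOCAL 0: VV[0][0]++ -> VV[0]=[2, 0, 0, 0]
Event 7: SEND 2->0: VV[2][2]++ -> VV[2]=[1, 0, 3, 0], msg_vec=[1, 0, 3, 0]; VV[0]=max(VV[0],msg_vec) then VV[0][0]++ -> VV[0]=[3, 0, 3, 0]
Event 8: SEND 3->0: VV[3][3]++ -> VV[3]=[1, 0, 2, 5], msg_vec=[1, 0, 2, 5]; VV[0]=max(VV[0],msg_vec) then VV[0][0]++ -> VV[0]=[4, 0, 3, 5]
Event 2 stamp: [0, 0, 0, 2]
Event 6 stamp: [2, 0, 0, 0]
[0, 0, 0, 2] <= [2, 0, 0, 0]? False. Equal? False. Happens-before: False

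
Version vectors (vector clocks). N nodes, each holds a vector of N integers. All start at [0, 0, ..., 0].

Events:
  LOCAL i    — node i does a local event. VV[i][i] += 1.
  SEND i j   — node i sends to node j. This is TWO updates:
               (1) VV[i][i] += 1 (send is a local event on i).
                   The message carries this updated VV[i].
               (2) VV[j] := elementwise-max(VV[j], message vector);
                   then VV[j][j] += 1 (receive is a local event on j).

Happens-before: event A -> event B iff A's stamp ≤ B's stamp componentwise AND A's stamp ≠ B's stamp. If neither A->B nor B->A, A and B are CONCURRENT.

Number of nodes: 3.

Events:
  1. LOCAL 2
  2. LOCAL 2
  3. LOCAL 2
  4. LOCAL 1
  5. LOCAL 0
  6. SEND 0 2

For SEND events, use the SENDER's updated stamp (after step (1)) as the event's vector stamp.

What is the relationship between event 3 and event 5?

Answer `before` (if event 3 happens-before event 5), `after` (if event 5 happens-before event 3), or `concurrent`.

Answer: concurrent

Derivation:
Initial: VV[0]=[0, 0, 0]
Initial: VV[1]=[0, 0, 0]
Initial: VV[2]=[0, 0, 0]
Event 1: LOCAL 2: VV[2][2]++ -> VV[2]=[0, 0, 1]
Event 2: LOCAL 2: VV[2][2]++ -> VV[2]=[0, 0, 2]
Event 3: LOCAL 2: VV[2][2]++ -> VV[2]=[0, 0, 3]
Event 4: LOCAL 1: VV[1][1]++ -> VV[1]=[0, 1, 0]
Event 5: LOCAL 0: VV[0][0]++ -> VV[0]=[1, 0, 0]
Event 6: SEND 0->2: VV[0][0]++ -> VV[0]=[2, 0, 0], msg_vec=[2, 0, 0]; VV[2]=max(VV[2],msg_vec) then VV[2][2]++ -> VV[2]=[2, 0, 4]
Event 3 stamp: [0, 0, 3]
Event 5 stamp: [1, 0, 0]
[0, 0, 3] <= [1, 0, 0]? False
[1, 0, 0] <= [0, 0, 3]? False
Relation: concurrent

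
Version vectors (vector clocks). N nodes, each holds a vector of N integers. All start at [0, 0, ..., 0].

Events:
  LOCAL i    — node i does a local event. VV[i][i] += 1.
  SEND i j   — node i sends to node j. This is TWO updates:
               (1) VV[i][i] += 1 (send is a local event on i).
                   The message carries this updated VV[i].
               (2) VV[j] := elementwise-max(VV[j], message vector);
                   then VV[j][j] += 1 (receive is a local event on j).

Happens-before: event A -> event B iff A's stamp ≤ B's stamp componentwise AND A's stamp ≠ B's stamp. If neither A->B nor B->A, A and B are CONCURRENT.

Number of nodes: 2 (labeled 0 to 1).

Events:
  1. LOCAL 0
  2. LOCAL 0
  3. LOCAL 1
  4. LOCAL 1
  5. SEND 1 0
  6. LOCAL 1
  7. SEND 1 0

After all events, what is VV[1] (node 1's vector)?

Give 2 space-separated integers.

Initial: VV[0]=[0, 0]
Initial: VV[1]=[0, 0]
Event 1: LOCAL 0: VV[0][0]++ -> VV[0]=[1, 0]
Event 2: LOCAL 0: VV[0][0]++ -> VV[0]=[2, 0]
Event 3: LOCAL 1: VV[1][1]++ -> VV[1]=[0, 1]
Event 4: LOCAL 1: VV[1][1]++ -> VV[1]=[0, 2]
Event 5: SEND 1->0: VV[1][1]++ -> VV[1]=[0, 3], msg_vec=[0, 3]; VV[0]=max(VV[0],msg_vec) then VV[0][0]++ -> VV[0]=[3, 3]
Event 6: LOCAL 1: VV[1][1]++ -> VV[1]=[0, 4]
Event 7: SEND 1->0: VV[1][1]++ -> VV[1]=[0, 5], msg_vec=[0, 5]; VV[0]=max(VV[0],msg_vec) then VV[0][0]++ -> VV[0]=[4, 5]
Final vectors: VV[0]=[4, 5]; VV[1]=[0, 5]

Answer: 0 5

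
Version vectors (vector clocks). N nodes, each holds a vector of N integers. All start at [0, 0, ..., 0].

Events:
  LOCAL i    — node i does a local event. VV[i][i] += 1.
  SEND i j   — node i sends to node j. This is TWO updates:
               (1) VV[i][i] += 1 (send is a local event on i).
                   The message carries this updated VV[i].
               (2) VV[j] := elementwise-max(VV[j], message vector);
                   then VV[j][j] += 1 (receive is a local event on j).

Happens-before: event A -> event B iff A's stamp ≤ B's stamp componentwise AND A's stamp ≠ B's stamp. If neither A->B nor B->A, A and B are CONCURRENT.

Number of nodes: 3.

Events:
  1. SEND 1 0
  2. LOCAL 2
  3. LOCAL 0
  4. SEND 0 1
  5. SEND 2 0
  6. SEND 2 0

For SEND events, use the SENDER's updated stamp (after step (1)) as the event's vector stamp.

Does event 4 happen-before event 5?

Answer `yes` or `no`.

Initial: VV[0]=[0, 0, 0]
Initial: VV[1]=[0, 0, 0]
Initial: VV[2]=[0, 0, 0]
Event 1: SEND 1->0: VV[1][1]++ -> VV[1]=[0, 1, 0], msg_vec=[0, 1, 0]; VV[0]=max(VV[0],msg_vec) then VV[0][0]++ -> VV[0]=[1, 1, 0]
Event 2: LOCAL 2: VV[2][2]++ -> VV[2]=[0, 0, 1]
Event 3: LOCAL 0: VV[0][0]++ -> VV[0]=[2, 1, 0]
Event 4: SEND 0->1: VV[0][0]++ -> VV[0]=[3, 1, 0], msg_vec=[3, 1, 0]; VV[1]=max(VV[1],msg_vec) then VV[1][1]++ -> VV[1]=[3, 2, 0]
Event 5: SEND 2->0: VV[2][2]++ -> VV[2]=[0, 0, 2], msg_vec=[0, 0, 2]; VV[0]=max(VV[0],msg_vec) then VV[0][0]++ -> VV[0]=[4, 1, 2]
Event 6: SEND 2->0: VV[2][2]++ -> VV[2]=[0, 0, 3], msg_vec=[0, 0, 3]; VV[0]=max(VV[0],msg_vec) then VV[0][0]++ -> VV[0]=[5, 1, 3]
Event 4 stamp: [3, 1, 0]
Event 5 stamp: [0, 0, 2]
[3, 1, 0] <= [0, 0, 2]? False. Equal? False. Happens-before: False

Answer: no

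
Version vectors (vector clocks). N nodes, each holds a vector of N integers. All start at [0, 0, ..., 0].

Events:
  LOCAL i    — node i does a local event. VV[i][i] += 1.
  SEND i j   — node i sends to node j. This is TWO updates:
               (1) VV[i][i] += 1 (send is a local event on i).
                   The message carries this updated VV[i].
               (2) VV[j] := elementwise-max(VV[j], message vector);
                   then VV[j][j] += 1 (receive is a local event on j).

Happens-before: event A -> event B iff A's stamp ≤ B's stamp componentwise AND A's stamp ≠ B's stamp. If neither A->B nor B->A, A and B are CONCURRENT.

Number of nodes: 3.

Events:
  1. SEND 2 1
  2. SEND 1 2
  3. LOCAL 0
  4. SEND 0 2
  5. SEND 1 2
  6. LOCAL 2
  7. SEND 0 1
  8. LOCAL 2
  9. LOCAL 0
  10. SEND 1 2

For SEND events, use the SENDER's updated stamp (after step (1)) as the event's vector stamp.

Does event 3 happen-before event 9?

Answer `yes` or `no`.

Initial: VV[0]=[0, 0, 0]
Initial: VV[1]=[0, 0, 0]
Initial: VV[2]=[0, 0, 0]
Event 1: SEND 2->1: VV[2][2]++ -> VV[2]=[0, 0, 1], msg_vec=[0, 0, 1]; VV[1]=max(VV[1],msg_vec) then VV[1][1]++ -> VV[1]=[0, 1, 1]
Event 2: SEND 1->2: VV[1][1]++ -> VV[1]=[0, 2, 1], msg_vec=[0, 2, 1]; VV[2]=max(VV[2],msg_vec) then VV[2][2]++ -> VV[2]=[0, 2, 2]
Event 3: LOCAL 0: VV[0][0]++ -> VV[0]=[1, 0, 0]
Event 4: SEND 0->2: VV[0][0]++ -> VV[0]=[2, 0, 0], msg_vec=[2, 0, 0]; VV[2]=max(VV[2],msg_vec) then VV[2][2]++ -> VV[2]=[2, 2, 3]
Event 5: SEND 1->2: VV[1][1]++ -> VV[1]=[0, 3, 1], msg_vec=[0, 3, 1]; VV[2]=max(VV[2],msg_vec) then VV[2][2]++ -> VV[2]=[2, 3, 4]
Event 6: LOCAL 2: VV[2][2]++ -> VV[2]=[2, 3, 5]
Event 7: SEND 0->1: VV[0][0]++ -> VV[0]=[3, 0, 0], msg_vec=[3, 0, 0]; VV[1]=max(VV[1],msg_vec) then VV[1][1]++ -> VV[1]=[3, 4, 1]
Event 8: LOCAL 2: VV[2][2]++ -> VV[2]=[2, 3, 6]
Event 9: LOCAL 0: VV[0][0]++ -> VV[0]=[4, 0, 0]
Event 10: SEND 1->2: VV[1][1]++ -> VV[1]=[3, 5, 1], msg_vec=[3, 5, 1]; VV[2]=max(VV[2],msg_vec) then VV[2][2]++ -> VV[2]=[3, 5, 7]
Event 3 stamp: [1, 0, 0]
Event 9 stamp: [4, 0, 0]
[1, 0, 0] <= [4, 0, 0]? True. Equal? False. Happens-before: True

Answer: yes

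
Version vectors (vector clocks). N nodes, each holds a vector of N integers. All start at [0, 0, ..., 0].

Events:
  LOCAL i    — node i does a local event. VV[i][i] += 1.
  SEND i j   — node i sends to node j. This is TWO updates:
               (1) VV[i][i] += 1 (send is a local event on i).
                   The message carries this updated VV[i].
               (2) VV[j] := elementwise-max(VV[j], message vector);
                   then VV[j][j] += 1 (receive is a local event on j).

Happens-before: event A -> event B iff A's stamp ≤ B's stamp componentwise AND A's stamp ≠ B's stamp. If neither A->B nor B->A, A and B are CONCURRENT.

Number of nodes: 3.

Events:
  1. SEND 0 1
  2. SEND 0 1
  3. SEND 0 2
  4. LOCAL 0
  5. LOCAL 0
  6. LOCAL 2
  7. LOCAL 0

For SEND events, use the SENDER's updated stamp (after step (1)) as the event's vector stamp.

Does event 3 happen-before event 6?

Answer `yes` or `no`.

Answer: yes

Derivation:
Initial: VV[0]=[0, 0, 0]
Initial: VV[1]=[0, 0, 0]
Initial: VV[2]=[0, 0, 0]
Event 1: SEND 0->1: VV[0][0]++ -> VV[0]=[1, 0, 0], msg_vec=[1, 0, 0]; VV[1]=max(VV[1],msg_vec) then VV[1][1]++ -> VV[1]=[1, 1, 0]
Event 2: SEND 0->1: VV[0][0]++ -> VV[0]=[2, 0, 0], msg_vec=[2, 0, 0]; VV[1]=max(VV[1],msg_vec) then VV[1][1]++ -> VV[1]=[2, 2, 0]
Event 3: SEND 0->2: VV[0][0]++ -> VV[0]=[3, 0, 0], msg_vec=[3, 0, 0]; VV[2]=max(VV[2],msg_vec) then VV[2][2]++ -> VV[2]=[3, 0, 1]
Event 4: LOCAL 0: VV[0][0]++ -> VV[0]=[4, 0, 0]
Event 5: LOCAL 0: VV[0][0]++ -> VV[0]=[5, 0, 0]
Event 6: LOCAL 2: VV[2][2]++ -> VV[2]=[3, 0, 2]
Event 7: LOCAL 0: VV[0][0]++ -> VV[0]=[6, 0, 0]
Event 3 stamp: [3, 0, 0]
Event 6 stamp: [3, 0, 2]
[3, 0, 0] <= [3, 0, 2]? True. Equal? False. Happens-before: True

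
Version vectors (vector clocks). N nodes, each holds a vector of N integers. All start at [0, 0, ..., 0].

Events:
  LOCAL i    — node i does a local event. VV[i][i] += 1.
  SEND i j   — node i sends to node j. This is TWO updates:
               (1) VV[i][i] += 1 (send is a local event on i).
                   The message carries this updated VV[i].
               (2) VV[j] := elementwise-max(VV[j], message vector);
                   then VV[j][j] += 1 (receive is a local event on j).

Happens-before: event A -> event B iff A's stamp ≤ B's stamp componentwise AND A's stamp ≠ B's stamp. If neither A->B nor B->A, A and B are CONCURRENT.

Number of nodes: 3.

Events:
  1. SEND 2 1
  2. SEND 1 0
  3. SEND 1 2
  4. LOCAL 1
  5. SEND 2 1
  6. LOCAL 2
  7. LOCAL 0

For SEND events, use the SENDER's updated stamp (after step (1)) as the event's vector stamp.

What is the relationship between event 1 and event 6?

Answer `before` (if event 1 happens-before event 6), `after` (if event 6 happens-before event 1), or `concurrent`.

Answer: before

Derivation:
Initial: VV[0]=[0, 0, 0]
Initial: VV[1]=[0, 0, 0]
Initial: VV[2]=[0, 0, 0]
Event 1: SEND 2->1: VV[2][2]++ -> VV[2]=[0, 0, 1], msg_vec=[0, 0, 1]; VV[1]=max(VV[1],msg_vec) then VV[1][1]++ -> VV[1]=[0, 1, 1]
Event 2: SEND 1->0: VV[1][1]++ -> VV[1]=[0, 2, 1], msg_vec=[0, 2, 1]; VV[0]=max(VV[0],msg_vec) then VV[0][0]++ -> VV[0]=[1, 2, 1]
Event 3: SEND 1->2: VV[1][1]++ -> VV[1]=[0, 3, 1], msg_vec=[0, 3, 1]; VV[2]=max(VV[2],msg_vec) then VV[2][2]++ -> VV[2]=[0, 3, 2]
Event 4: LOCAL 1: VV[1][1]++ -> VV[1]=[0, 4, 1]
Event 5: SEND 2->1: VV[2][2]++ -> VV[2]=[0, 3, 3], msg_vec=[0, 3, 3]; VV[1]=max(VV[1],msg_vec) then VV[1][1]++ -> VV[1]=[0, 5, 3]
Event 6: LOCAL 2: VV[2][2]++ -> VV[2]=[0, 3, 4]
Event 7: LOCAL 0: VV[0][0]++ -> VV[0]=[2, 2, 1]
Event 1 stamp: [0, 0, 1]
Event 6 stamp: [0, 3, 4]
[0, 0, 1] <= [0, 3, 4]? True
[0, 3, 4] <= [0, 0, 1]? False
Relation: before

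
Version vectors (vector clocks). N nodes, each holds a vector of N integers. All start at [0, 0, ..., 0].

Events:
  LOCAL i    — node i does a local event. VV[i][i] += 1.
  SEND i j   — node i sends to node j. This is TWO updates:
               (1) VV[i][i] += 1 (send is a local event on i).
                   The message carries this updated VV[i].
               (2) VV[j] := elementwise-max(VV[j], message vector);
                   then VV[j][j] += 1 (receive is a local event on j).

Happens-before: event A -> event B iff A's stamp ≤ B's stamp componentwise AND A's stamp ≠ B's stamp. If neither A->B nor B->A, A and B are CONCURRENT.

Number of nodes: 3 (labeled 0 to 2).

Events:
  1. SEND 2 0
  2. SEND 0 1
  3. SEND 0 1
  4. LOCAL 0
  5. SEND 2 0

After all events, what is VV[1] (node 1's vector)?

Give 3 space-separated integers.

Answer: 3 2 1

Derivation:
Initial: VV[0]=[0, 0, 0]
Initial: VV[1]=[0, 0, 0]
Initial: VV[2]=[0, 0, 0]
Event 1: SEND 2->0: VV[2][2]++ -> VV[2]=[0, 0, 1], msg_vec=[0, 0, 1]; VV[0]=max(VV[0],msg_vec) then VV[0][0]++ -> VV[0]=[1, 0, 1]
Event 2: SEND 0->1: VV[0][0]++ -> VV[0]=[2, 0, 1], msg_vec=[2, 0, 1]; VV[1]=max(VV[1],msg_vec) then VV[1][1]++ -> VV[1]=[2, 1, 1]
Event 3: SEND 0->1: VV[0][0]++ -> VV[0]=[3, 0, 1], msg_vec=[3, 0, 1]; VV[1]=max(VV[1],msg_vec) then VV[1][1]++ -> VV[1]=[3, 2, 1]
Event 4: LOCAL 0: VV[0][0]++ -> VV[0]=[4, 0, 1]
Event 5: SEND 2->0: VV[2][2]++ -> VV[2]=[0, 0, 2], msg_vec=[0, 0, 2]; VV[0]=max(VV[0],msg_vec) then VV[0][0]++ -> VV[0]=[5, 0, 2]
Final vectors: VV[0]=[5, 0, 2]; VV[1]=[3, 2, 1]; VV[2]=[0, 0, 2]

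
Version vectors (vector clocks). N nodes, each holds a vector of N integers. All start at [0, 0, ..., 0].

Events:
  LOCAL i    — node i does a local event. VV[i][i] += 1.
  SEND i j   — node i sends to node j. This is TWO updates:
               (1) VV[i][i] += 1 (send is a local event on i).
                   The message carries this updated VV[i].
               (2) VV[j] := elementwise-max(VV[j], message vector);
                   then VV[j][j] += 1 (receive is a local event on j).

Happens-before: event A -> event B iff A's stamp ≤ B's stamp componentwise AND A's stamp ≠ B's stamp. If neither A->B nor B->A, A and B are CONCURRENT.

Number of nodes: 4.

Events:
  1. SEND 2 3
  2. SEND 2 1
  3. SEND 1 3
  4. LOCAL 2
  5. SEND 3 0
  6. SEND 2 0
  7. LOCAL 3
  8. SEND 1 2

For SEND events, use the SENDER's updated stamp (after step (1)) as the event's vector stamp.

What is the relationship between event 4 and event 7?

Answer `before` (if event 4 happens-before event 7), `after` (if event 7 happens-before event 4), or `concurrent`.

Initial: VV[0]=[0, 0, 0, 0]
Initial: VV[1]=[0, 0, 0, 0]
Initial: VV[2]=[0, 0, 0, 0]
Initial: VV[3]=[0, 0, 0, 0]
Event 1: SEND 2->3: VV[2][2]++ -> VV[2]=[0, 0, 1, 0], msg_vec=[0, 0, 1, 0]; VV[3]=max(VV[3],msg_vec) then VV[3][3]++ -> VV[3]=[0, 0, 1, 1]
Event 2: SEND 2->1: VV[2][2]++ -> VV[2]=[0, 0, 2, 0], msg_vec=[0, 0, 2, 0]; VV[1]=max(VV[1],msg_vec) then VV[1][1]++ -> VV[1]=[0, 1, 2, 0]
Event 3: SEND 1->3: VV[1][1]++ -> VV[1]=[0, 2, 2, 0], msg_vec=[0, 2, 2, 0]; VV[3]=max(VV[3],msg_vec) then VV[3][3]++ -> VV[3]=[0, 2, 2, 2]
Event 4: LOCAL 2: VV[2][2]++ -> VV[2]=[0, 0, 3, 0]
Event 5: SEND 3->0: VV[3][3]++ -> VV[3]=[0, 2, 2, 3], msg_vec=[0, 2, 2, 3]; VV[0]=max(VV[0],msg_vec) then VV[0][0]++ -> VV[0]=[1, 2, 2, 3]
Event 6: SEND 2->0: VV[2][2]++ -> VV[2]=[0, 0, 4, 0], msg_vec=[0, 0, 4, 0]; VV[0]=max(VV[0],msg_vec) then VV[0][0]++ -> VV[0]=[2, 2, 4, 3]
Event 7: LOCAL 3: VV[3][3]++ -> VV[3]=[0, 2, 2, 4]
Event 8: SEND 1->2: VV[1][1]++ -> VV[1]=[0, 3, 2, 0], msg_vec=[0, 3, 2, 0]; VV[2]=max(VV[2],msg_vec) then VV[2][2]++ -> VV[2]=[0, 3, 5, 0]
Event 4 stamp: [0, 0, 3, 0]
Event 7 stamp: [0, 2, 2, 4]
[0, 0, 3, 0] <= [0, 2, 2, 4]? False
[0, 2, 2, 4] <= [0, 0, 3, 0]? False
Relation: concurrent

Answer: concurrent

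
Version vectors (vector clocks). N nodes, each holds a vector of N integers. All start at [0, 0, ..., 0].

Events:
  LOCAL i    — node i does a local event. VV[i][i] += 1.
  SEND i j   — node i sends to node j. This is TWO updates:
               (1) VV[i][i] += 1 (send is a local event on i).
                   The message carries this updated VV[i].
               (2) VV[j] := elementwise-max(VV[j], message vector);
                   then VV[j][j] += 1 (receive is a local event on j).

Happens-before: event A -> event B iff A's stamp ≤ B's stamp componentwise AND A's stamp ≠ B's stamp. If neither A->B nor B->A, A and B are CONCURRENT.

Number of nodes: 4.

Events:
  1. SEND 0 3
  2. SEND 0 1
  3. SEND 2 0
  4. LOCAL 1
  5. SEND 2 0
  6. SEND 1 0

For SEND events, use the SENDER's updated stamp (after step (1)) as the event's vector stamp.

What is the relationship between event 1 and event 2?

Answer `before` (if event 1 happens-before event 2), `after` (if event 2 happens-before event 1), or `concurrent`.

Initial: VV[0]=[0, 0, 0, 0]
Initial: VV[1]=[0, 0, 0, 0]
Initial: VV[2]=[0, 0, 0, 0]
Initial: VV[3]=[0, 0, 0, 0]
Event 1: SEND 0->3: VV[0][0]++ -> VV[0]=[1, 0, 0, 0], msg_vec=[1, 0, 0, 0]; VV[3]=max(VV[3],msg_vec) then VV[3][3]++ -> VV[3]=[1, 0, 0, 1]
Event 2: SEND 0->1: VV[0][0]++ -> VV[0]=[2, 0, 0, 0], msg_vec=[2, 0, 0, 0]; VV[1]=max(VV[1],msg_vec) then VV[1][1]++ -> VV[1]=[2, 1, 0, 0]
Event 3: SEND 2->0: VV[2][2]++ -> VV[2]=[0, 0, 1, 0], msg_vec=[0, 0, 1, 0]; VV[0]=max(VV[0],msg_vec) then VV[0][0]++ -> VV[0]=[3, 0, 1, 0]
Event 4: LOCAL 1: VV[1][1]++ -> VV[1]=[2, 2, 0, 0]
Event 5: SEND 2->0: VV[2][2]++ -> VV[2]=[0, 0, 2, 0], msg_vec=[0, 0, 2, 0]; VV[0]=max(VV[0],msg_vec) then VV[0][0]++ -> VV[0]=[4, 0, 2, 0]
Event 6: SEND 1->0: VV[1][1]++ -> VV[1]=[2, 3, 0, 0], msg_vec=[2, 3, 0, 0]; VV[0]=max(VV[0],msg_vec) then VV[0][0]++ -> VV[0]=[5, 3, 2, 0]
Event 1 stamp: [1, 0, 0, 0]
Event 2 stamp: [2, 0, 0, 0]
[1, 0, 0, 0] <= [2, 0, 0, 0]? True
[2, 0, 0, 0] <= [1, 0, 0, 0]? False
Relation: before

Answer: before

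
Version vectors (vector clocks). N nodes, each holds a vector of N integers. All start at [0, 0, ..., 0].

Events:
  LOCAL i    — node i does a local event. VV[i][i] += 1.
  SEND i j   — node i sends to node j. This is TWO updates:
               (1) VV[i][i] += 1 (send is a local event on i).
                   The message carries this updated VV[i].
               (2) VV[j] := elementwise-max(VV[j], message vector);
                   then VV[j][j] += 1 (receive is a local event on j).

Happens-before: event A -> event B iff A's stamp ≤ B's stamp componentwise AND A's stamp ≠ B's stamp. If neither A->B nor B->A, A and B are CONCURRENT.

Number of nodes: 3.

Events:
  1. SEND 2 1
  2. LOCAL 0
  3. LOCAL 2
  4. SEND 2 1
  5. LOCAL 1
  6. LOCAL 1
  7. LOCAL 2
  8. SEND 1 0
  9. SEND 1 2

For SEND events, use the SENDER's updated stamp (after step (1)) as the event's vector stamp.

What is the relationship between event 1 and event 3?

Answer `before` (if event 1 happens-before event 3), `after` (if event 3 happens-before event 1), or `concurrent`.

Answer: before

Derivation:
Initial: VV[0]=[0, 0, 0]
Initial: VV[1]=[0, 0, 0]
Initial: VV[2]=[0, 0, 0]
Event 1: SEND 2->1: VV[2][2]++ -> VV[2]=[0, 0, 1], msg_vec=[0, 0, 1]; VV[1]=max(VV[1],msg_vec) then VV[1][1]++ -> VV[1]=[0, 1, 1]
Event 2: LOCAL 0: VV[0][0]++ -> VV[0]=[1, 0, 0]
Event 3: LOCAL 2: VV[2][2]++ -> VV[2]=[0, 0, 2]
Event 4: SEND 2->1: VV[2][2]++ -> VV[2]=[0, 0, 3], msg_vec=[0, 0, 3]; VV[1]=max(VV[1],msg_vec) then VV[1][1]++ -> VV[1]=[0, 2, 3]
Event 5: LOCAL 1: VV[1][1]++ -> VV[1]=[0, 3, 3]
Event 6: LOCAL 1: VV[1][1]++ -> VV[1]=[0, 4, 3]
Event 7: LOCAL 2: VV[2][2]++ -> VV[2]=[0, 0, 4]
Event 8: SEND 1->0: VV[1][1]++ -> VV[1]=[0, 5, 3], msg_vec=[0, 5, 3]; VV[0]=max(VV[0],msg_vec) then VV[0][0]++ -> VV[0]=[2, 5, 3]
Event 9: SEND 1->2: VV[1][1]++ -> VV[1]=[0, 6, 3], msg_vec=[0, 6, 3]; VV[2]=max(VV[2],msg_vec) then VV[2][2]++ -> VV[2]=[0, 6, 5]
Event 1 stamp: [0, 0, 1]
Event 3 stamp: [0, 0, 2]
[0, 0, 1] <= [0, 0, 2]? True
[0, 0, 2] <= [0, 0, 1]? False
Relation: before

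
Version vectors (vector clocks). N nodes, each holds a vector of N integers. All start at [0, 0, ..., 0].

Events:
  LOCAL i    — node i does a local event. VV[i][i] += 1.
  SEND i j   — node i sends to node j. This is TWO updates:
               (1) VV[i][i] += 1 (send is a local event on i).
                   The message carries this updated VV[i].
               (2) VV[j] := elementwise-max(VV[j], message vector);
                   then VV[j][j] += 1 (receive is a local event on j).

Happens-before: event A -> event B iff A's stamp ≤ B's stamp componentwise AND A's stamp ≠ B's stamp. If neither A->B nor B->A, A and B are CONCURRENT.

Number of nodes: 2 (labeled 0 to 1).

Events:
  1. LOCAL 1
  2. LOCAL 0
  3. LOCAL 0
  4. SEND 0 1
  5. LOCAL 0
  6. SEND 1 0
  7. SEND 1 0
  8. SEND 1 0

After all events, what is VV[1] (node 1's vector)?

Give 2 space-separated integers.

Answer: 3 5

Derivation:
Initial: VV[0]=[0, 0]
Initial: VV[1]=[0, 0]
Event 1: LOCAL 1: VV[1][1]++ -> VV[1]=[0, 1]
Event 2: LOCAL 0: VV[0][0]++ -> VV[0]=[1, 0]
Event 3: LOCAL 0: VV[0][0]++ -> VV[0]=[2, 0]
Event 4: SEND 0->1: VV[0][0]++ -> VV[0]=[3, 0], msg_vec=[3, 0]; VV[1]=max(VV[1],msg_vec) then VV[1][1]++ -> VV[1]=[3, 2]
Event 5: LOCAL 0: VV[0][0]++ -> VV[0]=[4, 0]
Event 6: SEND 1->0: VV[1][1]++ -> VV[1]=[3, 3], msg_vec=[3, 3]; VV[0]=max(VV[0],msg_vec) then VV[0][0]++ -> VV[0]=[5, 3]
Event 7: SEND 1->0: VV[1][1]++ -> VV[1]=[3, 4], msg_vec=[3, 4]; VV[0]=max(VV[0],msg_vec) then VV[0][0]++ -> VV[0]=[6, 4]
Event 8: SEND 1->0: VV[1][1]++ -> VV[1]=[3, 5], msg_vec=[3, 5]; VV[0]=max(VV[0],msg_vec) then VV[0][0]++ -> VV[0]=[7, 5]
Final vectors: VV[0]=[7, 5]; VV[1]=[3, 5]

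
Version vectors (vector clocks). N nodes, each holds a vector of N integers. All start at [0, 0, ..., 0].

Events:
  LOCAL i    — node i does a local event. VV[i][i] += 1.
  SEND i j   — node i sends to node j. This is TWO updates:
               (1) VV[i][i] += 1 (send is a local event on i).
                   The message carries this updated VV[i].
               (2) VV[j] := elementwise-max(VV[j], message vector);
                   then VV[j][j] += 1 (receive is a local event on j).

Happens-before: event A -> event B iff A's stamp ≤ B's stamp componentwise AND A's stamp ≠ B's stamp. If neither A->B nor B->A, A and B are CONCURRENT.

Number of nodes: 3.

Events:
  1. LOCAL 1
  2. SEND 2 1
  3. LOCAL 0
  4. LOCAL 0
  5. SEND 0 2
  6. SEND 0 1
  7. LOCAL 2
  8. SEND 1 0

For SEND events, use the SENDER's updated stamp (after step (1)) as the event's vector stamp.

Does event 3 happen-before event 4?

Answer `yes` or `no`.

Answer: yes

Derivation:
Initial: VV[0]=[0, 0, 0]
Initial: VV[1]=[0, 0, 0]
Initial: VV[2]=[0, 0, 0]
Event 1: LOCAL 1: VV[1][1]++ -> VV[1]=[0, 1, 0]
Event 2: SEND 2->1: VV[2][2]++ -> VV[2]=[0, 0, 1], msg_vec=[0, 0, 1]; VV[1]=max(VV[1],msg_vec) then VV[1][1]++ -> VV[1]=[0, 2, 1]
Event 3: LOCAL 0: VV[0][0]++ -> VV[0]=[1, 0, 0]
Event 4: LOCAL 0: VV[0][0]++ -> VV[0]=[2, 0, 0]
Event 5: SEND 0->2: VV[0][0]++ -> VV[0]=[3, 0, 0], msg_vec=[3, 0, 0]; VV[2]=max(VV[2],msg_vec) then VV[2][2]++ -> VV[2]=[3, 0, 2]
Event 6: SEND 0->1: VV[0][0]++ -> VV[0]=[4, 0, 0], msg_vec=[4, 0, 0]; VV[1]=max(VV[1],msg_vec) then VV[1][1]++ -> VV[1]=[4, 3, 1]
Event 7: LOCAL 2: VV[2][2]++ -> VV[2]=[3, 0, 3]
Event 8: SEND 1->0: VV[1][1]++ -> VV[1]=[4, 4, 1], msg_vec=[4, 4, 1]; VV[0]=max(VV[0],msg_vec) then VV[0][0]++ -> VV[0]=[5, 4, 1]
Event 3 stamp: [1, 0, 0]
Event 4 stamp: [2, 0, 0]
[1, 0, 0] <= [2, 0, 0]? True. Equal? False. Happens-before: True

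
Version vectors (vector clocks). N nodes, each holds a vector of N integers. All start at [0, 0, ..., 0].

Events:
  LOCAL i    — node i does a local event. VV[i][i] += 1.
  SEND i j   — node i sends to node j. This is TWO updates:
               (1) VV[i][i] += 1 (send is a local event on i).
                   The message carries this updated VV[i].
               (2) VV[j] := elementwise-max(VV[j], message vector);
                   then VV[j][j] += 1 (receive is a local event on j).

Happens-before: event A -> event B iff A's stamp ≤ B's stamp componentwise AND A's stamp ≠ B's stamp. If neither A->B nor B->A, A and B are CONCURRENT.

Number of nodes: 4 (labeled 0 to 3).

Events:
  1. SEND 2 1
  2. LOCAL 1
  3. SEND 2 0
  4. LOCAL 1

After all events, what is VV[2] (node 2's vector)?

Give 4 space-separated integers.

Initial: VV[0]=[0, 0, 0, 0]
Initial: VV[1]=[0, 0, 0, 0]
Initial: VV[2]=[0, 0, 0, 0]
Initial: VV[3]=[0, 0, 0, 0]
Event 1: SEND 2->1: VV[2][2]++ -> VV[2]=[0, 0, 1, 0], msg_vec=[0, 0, 1, 0]; VV[1]=max(VV[1],msg_vec) then VV[1][1]++ -> VV[1]=[0, 1, 1, 0]
Event 2: LOCAL 1: VV[1][1]++ -> VV[1]=[0, 2, 1, 0]
Event 3: SEND 2->0: VV[2][2]++ -> VV[2]=[0, 0, 2, 0], msg_vec=[0, 0, 2, 0]; VV[0]=max(VV[0],msg_vec) then VV[0][0]++ -> VV[0]=[1, 0, 2, 0]
Event 4: LOCAL 1: VV[1][1]++ -> VV[1]=[0, 3, 1, 0]
Final vectors: VV[0]=[1, 0, 2, 0]; VV[1]=[0, 3, 1, 0]; VV[2]=[0, 0, 2, 0]; VV[3]=[0, 0, 0, 0]

Answer: 0 0 2 0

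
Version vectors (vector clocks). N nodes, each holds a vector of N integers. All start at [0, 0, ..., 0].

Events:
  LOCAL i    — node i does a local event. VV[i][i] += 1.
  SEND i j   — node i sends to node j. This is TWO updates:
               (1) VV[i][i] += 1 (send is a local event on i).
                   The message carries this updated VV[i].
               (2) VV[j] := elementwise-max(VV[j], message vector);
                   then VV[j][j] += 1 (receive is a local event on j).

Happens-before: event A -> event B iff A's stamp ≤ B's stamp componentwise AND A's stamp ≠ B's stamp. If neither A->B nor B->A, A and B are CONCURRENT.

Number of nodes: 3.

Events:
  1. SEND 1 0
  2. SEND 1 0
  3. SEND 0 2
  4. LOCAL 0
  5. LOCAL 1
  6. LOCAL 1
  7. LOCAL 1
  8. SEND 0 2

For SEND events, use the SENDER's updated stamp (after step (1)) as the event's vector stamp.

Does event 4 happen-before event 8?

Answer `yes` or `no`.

Answer: yes

Derivation:
Initial: VV[0]=[0, 0, 0]
Initial: VV[1]=[0, 0, 0]
Initial: VV[2]=[0, 0, 0]
Event 1: SEND 1->0: VV[1][1]++ -> VV[1]=[0, 1, 0], msg_vec=[0, 1, 0]; VV[0]=max(VV[0],msg_vec) then VV[0][0]++ -> VV[0]=[1, 1, 0]
Event 2: SEND 1->0: VV[1][1]++ -> VV[1]=[0, 2, 0], msg_vec=[0, 2, 0]; VV[0]=max(VV[0],msg_vec) then VV[0][0]++ -> VV[0]=[2, 2, 0]
Event 3: SEND 0->2: VV[0][0]++ -> VV[0]=[3, 2, 0], msg_vec=[3, 2, 0]; VV[2]=max(VV[2],msg_vec) then VV[2][2]++ -> VV[2]=[3, 2, 1]
Event 4: LOCAL 0: VV[0][0]++ -> VV[0]=[4, 2, 0]
Event 5: LOCAL 1: VV[1][1]++ -> VV[1]=[0, 3, 0]
Event 6: LOCAL 1: VV[1][1]++ -> VV[1]=[0, 4, 0]
Event 7: LOCAL 1: VV[1][1]++ -> VV[1]=[0, 5, 0]
Event 8: SEND 0->2: VV[0][0]++ -> VV[0]=[5, 2, 0], msg_vec=[5, 2, 0]; VV[2]=max(VV[2],msg_vec) then VV[2][2]++ -> VV[2]=[5, 2, 2]
Event 4 stamp: [4, 2, 0]
Event 8 stamp: [5, 2, 0]
[4, 2, 0] <= [5, 2, 0]? True. Equal? False. Happens-before: True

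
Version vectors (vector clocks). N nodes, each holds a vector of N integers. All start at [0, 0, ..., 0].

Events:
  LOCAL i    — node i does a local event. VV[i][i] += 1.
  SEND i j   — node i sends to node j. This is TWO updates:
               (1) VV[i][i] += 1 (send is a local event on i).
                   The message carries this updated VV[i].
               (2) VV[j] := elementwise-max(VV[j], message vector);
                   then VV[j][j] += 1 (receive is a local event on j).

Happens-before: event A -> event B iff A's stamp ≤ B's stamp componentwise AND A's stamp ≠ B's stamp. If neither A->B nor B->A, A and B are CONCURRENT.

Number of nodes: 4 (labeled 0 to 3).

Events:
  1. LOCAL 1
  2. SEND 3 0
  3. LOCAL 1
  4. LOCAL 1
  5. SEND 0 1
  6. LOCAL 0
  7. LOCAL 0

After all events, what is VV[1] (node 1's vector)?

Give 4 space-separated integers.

Initial: VV[0]=[0, 0, 0, 0]
Initial: VV[1]=[0, 0, 0, 0]
Initial: VV[2]=[0, 0, 0, 0]
Initial: VV[3]=[0, 0, 0, 0]
Event 1: LOCAL 1: VV[1][1]++ -> VV[1]=[0, 1, 0, 0]
Event 2: SEND 3->0: VV[3][3]++ -> VV[3]=[0, 0, 0, 1], msg_vec=[0, 0, 0, 1]; VV[0]=max(VV[0],msg_vec) then VV[0][0]++ -> VV[0]=[1, 0, 0, 1]
Event 3: LOCAL 1: VV[1][1]++ -> VV[1]=[0, 2, 0, 0]
Event 4: LOCAL 1: VV[1][1]++ -> VV[1]=[0, 3, 0, 0]
Event 5: SEND 0->1: VV[0][0]++ -> VV[0]=[2, 0, 0, 1], msg_vec=[2, 0, 0, 1]; VV[1]=max(VV[1],msg_vec) then VV[1][1]++ -> VV[1]=[2, 4, 0, 1]
Event 6: LOCAL 0: VV[0][0]++ -> VV[0]=[3, 0, 0, 1]
Event 7: LOCAL 0: VV[0][0]++ -> VV[0]=[4, 0, 0, 1]
Final vectors: VV[0]=[4, 0, 0, 1]; VV[1]=[2, 4, 0, 1]; VV[2]=[0, 0, 0, 0]; VV[3]=[0, 0, 0, 1]

Answer: 2 4 0 1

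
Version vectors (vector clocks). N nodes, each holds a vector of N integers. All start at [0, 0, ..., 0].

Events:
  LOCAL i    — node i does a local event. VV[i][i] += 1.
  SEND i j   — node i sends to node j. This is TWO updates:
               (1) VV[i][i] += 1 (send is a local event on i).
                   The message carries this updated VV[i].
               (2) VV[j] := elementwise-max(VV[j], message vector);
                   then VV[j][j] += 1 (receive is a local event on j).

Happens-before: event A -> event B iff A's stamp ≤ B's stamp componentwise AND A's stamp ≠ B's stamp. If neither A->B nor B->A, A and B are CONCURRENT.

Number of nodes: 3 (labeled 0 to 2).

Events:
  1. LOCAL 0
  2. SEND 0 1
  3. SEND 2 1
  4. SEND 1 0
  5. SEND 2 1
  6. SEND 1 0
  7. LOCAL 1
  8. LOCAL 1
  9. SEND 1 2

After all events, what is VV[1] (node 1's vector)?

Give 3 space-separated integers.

Initial: VV[0]=[0, 0, 0]
Initial: VV[1]=[0, 0, 0]
Initial: VV[2]=[0, 0, 0]
Event 1: LOCAL 0: VV[0][0]++ -> VV[0]=[1, 0, 0]
Event 2: SEND 0->1: VV[0][0]++ -> VV[0]=[2, 0, 0], msg_vec=[2, 0, 0]; VV[1]=max(VV[1],msg_vec) then VV[1][1]++ -> VV[1]=[2, 1, 0]
Event 3: SEND 2->1: VV[2][2]++ -> VV[2]=[0, 0, 1], msg_vec=[0, 0, 1]; VV[1]=max(VV[1],msg_vec) then VV[1][1]++ -> VV[1]=[2, 2, 1]
Event 4: SEND 1->0: VV[1][1]++ -> VV[1]=[2, 3, 1], msg_vec=[2, 3, 1]; VV[0]=max(VV[0],msg_vec) then VV[0][0]++ -> VV[0]=[3, 3, 1]
Event 5: SEND 2->1: VV[2][2]++ -> VV[2]=[0, 0, 2], msg_vec=[0, 0, 2]; VV[1]=max(VV[1],msg_vec) then VV[1][1]++ -> VV[1]=[2, 4, 2]
Event 6: SEND 1->0: VV[1][1]++ -> VV[1]=[2, 5, 2], msg_vec=[2, 5, 2]; VV[0]=max(VV[0],msg_vec) then VV[0][0]++ -> VV[0]=[4, 5, 2]
Event 7: LOCAL 1: VV[1][1]++ -> VV[1]=[2, 6, 2]
Event 8: LOCAL 1: VV[1][1]++ -> VV[1]=[2, 7, 2]
Event 9: SEND 1->2: VV[1][1]++ -> VV[1]=[2, 8, 2], msg_vec=[2, 8, 2]; VV[2]=max(VV[2],msg_vec) then VV[2][2]++ -> VV[2]=[2, 8, 3]
Final vectors: VV[0]=[4, 5, 2]; VV[1]=[2, 8, 2]; VV[2]=[2, 8, 3]

Answer: 2 8 2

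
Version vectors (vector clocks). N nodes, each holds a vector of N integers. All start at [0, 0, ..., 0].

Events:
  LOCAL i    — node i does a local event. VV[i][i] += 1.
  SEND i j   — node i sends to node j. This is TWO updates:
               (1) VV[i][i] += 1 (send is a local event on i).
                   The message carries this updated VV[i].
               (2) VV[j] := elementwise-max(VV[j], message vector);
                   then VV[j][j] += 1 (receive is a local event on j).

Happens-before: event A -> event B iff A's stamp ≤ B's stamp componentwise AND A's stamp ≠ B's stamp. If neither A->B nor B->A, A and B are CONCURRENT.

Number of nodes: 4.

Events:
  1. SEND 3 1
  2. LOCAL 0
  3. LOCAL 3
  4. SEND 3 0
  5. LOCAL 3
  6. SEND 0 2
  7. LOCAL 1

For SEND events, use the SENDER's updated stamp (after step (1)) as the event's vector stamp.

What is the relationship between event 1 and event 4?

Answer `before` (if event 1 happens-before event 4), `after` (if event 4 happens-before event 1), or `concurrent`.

Initial: VV[0]=[0, 0, 0, 0]
Initial: VV[1]=[0, 0, 0, 0]
Initial: VV[2]=[0, 0, 0, 0]
Initial: VV[3]=[0, 0, 0, 0]
Event 1: SEND 3->1: VV[3][3]++ -> VV[3]=[0, 0, 0, 1], msg_vec=[0, 0, 0, 1]; VV[1]=max(VV[1],msg_vec) then VV[1][1]++ -> VV[1]=[0, 1, 0, 1]
Event 2: LOCAL 0: VV[0][0]++ -> VV[0]=[1, 0, 0, 0]
Event 3: LOCAL 3: VV[3][3]++ -> VV[3]=[0, 0, 0, 2]
Event 4: SEND 3->0: VV[3][3]++ -> VV[3]=[0, 0, 0, 3], msg_vec=[0, 0, 0, 3]; VV[0]=max(VV[0],msg_vec) then VV[0][0]++ -> VV[0]=[2, 0, 0, 3]
Event 5: LOCAL 3: VV[3][3]++ -> VV[3]=[0, 0, 0, 4]
Event 6: SEND 0->2: VV[0][0]++ -> VV[0]=[3, 0, 0, 3], msg_vec=[3, 0, 0, 3]; VV[2]=max(VV[2],msg_vec) then VV[2][2]++ -> VV[2]=[3, 0, 1, 3]
Event 7: LOCAL 1: VV[1][1]++ -> VV[1]=[0, 2, 0, 1]
Event 1 stamp: [0, 0, 0, 1]
Event 4 stamp: [0, 0, 0, 3]
[0, 0, 0, 1] <= [0, 0, 0, 3]? True
[0, 0, 0, 3] <= [0, 0, 0, 1]? False
Relation: before

Answer: before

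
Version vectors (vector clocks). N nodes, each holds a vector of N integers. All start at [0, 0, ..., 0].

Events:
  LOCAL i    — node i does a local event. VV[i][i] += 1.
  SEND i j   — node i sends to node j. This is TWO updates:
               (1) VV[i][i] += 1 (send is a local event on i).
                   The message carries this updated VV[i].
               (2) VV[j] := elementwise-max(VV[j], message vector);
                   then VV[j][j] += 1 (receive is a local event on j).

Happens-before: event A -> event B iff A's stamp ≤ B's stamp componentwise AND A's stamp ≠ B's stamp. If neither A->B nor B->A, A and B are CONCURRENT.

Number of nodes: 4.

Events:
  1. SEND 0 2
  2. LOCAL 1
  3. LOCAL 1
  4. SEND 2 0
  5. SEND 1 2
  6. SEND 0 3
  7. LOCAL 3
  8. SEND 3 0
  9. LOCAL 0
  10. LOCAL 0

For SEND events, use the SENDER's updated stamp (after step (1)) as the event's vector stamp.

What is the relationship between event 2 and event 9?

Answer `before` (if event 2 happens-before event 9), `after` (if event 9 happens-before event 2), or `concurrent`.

Answer: concurrent

Derivation:
Initial: VV[0]=[0, 0, 0, 0]
Initial: VV[1]=[0, 0, 0, 0]
Initial: VV[2]=[0, 0, 0, 0]
Initial: VV[3]=[0, 0, 0, 0]
Event 1: SEND 0->2: VV[0][0]++ -> VV[0]=[1, 0, 0, 0], msg_vec=[1, 0, 0, 0]; VV[2]=max(VV[2],msg_vec) then VV[2][2]++ -> VV[2]=[1, 0, 1, 0]
Event 2: LOCAL 1: VV[1][1]++ -> VV[1]=[0, 1, 0, 0]
Event 3: LOCAL 1: VV[1][1]++ -> VV[1]=[0, 2, 0, 0]
Event 4: SEND 2->0: VV[2][2]++ -> VV[2]=[1, 0, 2, 0], msg_vec=[1, 0, 2, 0]; VV[0]=max(VV[0],msg_vec) then VV[0][0]++ -> VV[0]=[2, 0, 2, 0]
Event 5: SEND 1->2: VV[1][1]++ -> VV[1]=[0, 3, 0, 0], msg_vec=[0, 3, 0, 0]; VV[2]=max(VV[2],msg_vec) then VV[2][2]++ -> VV[2]=[1, 3, 3, 0]
Event 6: SEND 0->3: VV[0][0]++ -> VV[0]=[3, 0, 2, 0], msg_vec=[3, 0, 2, 0]; VV[3]=max(VV[3],msg_vec) then VV[3][3]++ -> VV[3]=[3, 0, 2, 1]
Event 7: LOCAL 3: VV[3][3]++ -> VV[3]=[3, 0, 2, 2]
Event 8: SEND 3->0: VV[3][3]++ -> VV[3]=[3, 0, 2, 3], msg_vec=[3, 0, 2, 3]; VV[0]=max(VV[0],msg_vec) then VV[0][0]++ -> VV[0]=[4, 0, 2, 3]
Event 9: LOCAL 0: VV[0][0]++ -> VV[0]=[5, 0, 2, 3]
Event 10: LOCAL 0: VV[0][0]++ -> VV[0]=[6, 0, 2, 3]
Event 2 stamp: [0, 1, 0, 0]
Event 9 stamp: [5, 0, 2, 3]
[0, 1, 0, 0] <= [5, 0, 2, 3]? False
[5, 0, 2, 3] <= [0, 1, 0, 0]? False
Relation: concurrent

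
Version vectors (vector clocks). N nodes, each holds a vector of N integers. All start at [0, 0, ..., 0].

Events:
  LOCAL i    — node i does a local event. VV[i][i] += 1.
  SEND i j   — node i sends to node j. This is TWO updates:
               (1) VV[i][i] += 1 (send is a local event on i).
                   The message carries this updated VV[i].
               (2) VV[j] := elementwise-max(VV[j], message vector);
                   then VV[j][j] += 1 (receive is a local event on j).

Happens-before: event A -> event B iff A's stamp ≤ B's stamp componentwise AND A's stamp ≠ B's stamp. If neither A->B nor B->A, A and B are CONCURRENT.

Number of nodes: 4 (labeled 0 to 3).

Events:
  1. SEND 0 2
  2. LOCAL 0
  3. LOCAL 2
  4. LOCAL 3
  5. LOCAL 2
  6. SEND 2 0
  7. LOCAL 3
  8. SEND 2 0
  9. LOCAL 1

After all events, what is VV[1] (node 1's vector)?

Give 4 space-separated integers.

Answer: 0 1 0 0

Derivation:
Initial: VV[0]=[0, 0, 0, 0]
Initial: VV[1]=[0, 0, 0, 0]
Initial: VV[2]=[0, 0, 0, 0]
Initial: VV[3]=[0, 0, 0, 0]
Event 1: SEND 0->2: VV[0][0]++ -> VV[0]=[1, 0, 0, 0], msg_vec=[1, 0, 0, 0]; VV[2]=max(VV[2],msg_vec) then VV[2][2]++ -> VV[2]=[1, 0, 1, 0]
Event 2: LOCAL 0: VV[0][0]++ -> VV[0]=[2, 0, 0, 0]
Event 3: LOCAL 2: VV[2][2]++ -> VV[2]=[1, 0, 2, 0]
Event 4: LOCAL 3: VV[3][3]++ -> VV[3]=[0, 0, 0, 1]
Event 5: LOCAL 2: VV[2][2]++ -> VV[2]=[1, 0, 3, 0]
Event 6: SEND 2->0: VV[2][2]++ -> VV[2]=[1, 0, 4, 0], msg_vec=[1, 0, 4, 0]; VV[0]=max(VV[0],msg_vec) then VV[0][0]++ -> VV[0]=[3, 0, 4, 0]
Event 7: LOCAL 3: VV[3][3]++ -> VV[3]=[0, 0, 0, 2]
Event 8: SEND 2->0: VV[2][2]++ -> VV[2]=[1, 0, 5, 0], msg_vec=[1, 0, 5, 0]; VV[0]=max(VV[0],msg_vec) then VV[0][0]++ -> VV[0]=[4, 0, 5, 0]
Event 9: LOCAL 1: VV[1][1]++ -> VV[1]=[0, 1, 0, 0]
Final vectors: VV[0]=[4, 0, 5, 0]; VV[1]=[0, 1, 0, 0]; VV[2]=[1, 0, 5, 0]; VV[3]=[0, 0, 0, 2]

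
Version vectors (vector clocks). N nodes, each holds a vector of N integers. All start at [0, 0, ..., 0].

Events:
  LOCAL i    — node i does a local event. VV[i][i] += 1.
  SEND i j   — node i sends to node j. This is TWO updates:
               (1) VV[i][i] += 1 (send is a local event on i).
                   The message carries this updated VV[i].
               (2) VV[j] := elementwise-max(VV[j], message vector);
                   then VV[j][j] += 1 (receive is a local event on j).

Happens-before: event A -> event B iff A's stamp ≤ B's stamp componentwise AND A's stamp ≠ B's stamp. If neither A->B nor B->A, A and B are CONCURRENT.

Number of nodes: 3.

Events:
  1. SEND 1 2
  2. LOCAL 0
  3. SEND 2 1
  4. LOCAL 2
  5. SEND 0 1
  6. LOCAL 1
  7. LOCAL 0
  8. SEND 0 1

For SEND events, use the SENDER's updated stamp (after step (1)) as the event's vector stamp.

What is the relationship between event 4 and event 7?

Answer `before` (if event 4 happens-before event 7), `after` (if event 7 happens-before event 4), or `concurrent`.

Initial: VV[0]=[0, 0, 0]
Initial: VV[1]=[0, 0, 0]
Initial: VV[2]=[0, 0, 0]
Event 1: SEND 1->2: VV[1][1]++ -> VV[1]=[0, 1, 0], msg_vec=[0, 1, 0]; VV[2]=max(VV[2],msg_vec) then VV[2][2]++ -> VV[2]=[0, 1, 1]
Event 2: LOCAL 0: VV[0][0]++ -> VV[0]=[1, 0, 0]
Event 3: SEND 2->1: VV[2][2]++ -> VV[2]=[0, 1, 2], msg_vec=[0, 1, 2]; VV[1]=max(VV[1],msg_vec) then VV[1][1]++ -> VV[1]=[0, 2, 2]
Event 4: LOCAL 2: VV[2][2]++ -> VV[2]=[0, 1, 3]
Event 5: SEND 0->1: VV[0][0]++ -> VV[0]=[2, 0, 0], msg_vec=[2, 0, 0]; VV[1]=max(VV[1],msg_vec) then VV[1][1]++ -> VV[1]=[2, 3, 2]
Event 6: LOCAL 1: VV[1][1]++ -> VV[1]=[2, 4, 2]
Event 7: LOCAL 0: VV[0][0]++ -> VV[0]=[3, 0, 0]
Event 8: SEND 0->1: VV[0][0]++ -> VV[0]=[4, 0, 0], msg_vec=[4, 0, 0]; VV[1]=max(VV[1],msg_vec) then VV[1][1]++ -> VV[1]=[4, 5, 2]
Event 4 stamp: [0, 1, 3]
Event 7 stamp: [3, 0, 0]
[0, 1, 3] <= [3, 0, 0]? False
[3, 0, 0] <= [0, 1, 3]? False
Relation: concurrent

Answer: concurrent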